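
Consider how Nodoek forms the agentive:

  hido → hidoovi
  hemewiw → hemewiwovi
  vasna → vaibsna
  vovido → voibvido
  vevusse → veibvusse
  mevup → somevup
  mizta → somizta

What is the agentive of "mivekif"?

hido and vovido both end in -o yet inflect differently (hidoovi, voibvido), so the final letter is not what conditions the rule; the first letter is.
"mivekif" begins with m-. The stems beginning with m- (mevup → somevup, mizta → somizta) add the prefix so-.
The other patterns: stems beginning with h- add -ovi; stems beginning with v- insert -ib- after the first vowel.
So mivekif → somivekif.

somivekif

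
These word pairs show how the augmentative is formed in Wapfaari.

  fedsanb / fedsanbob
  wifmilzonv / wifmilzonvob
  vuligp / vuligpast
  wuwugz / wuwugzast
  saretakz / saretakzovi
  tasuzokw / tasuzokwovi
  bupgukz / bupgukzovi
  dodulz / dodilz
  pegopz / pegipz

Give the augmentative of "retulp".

"retulp" has second-to-last letter 'l'. The one such stem in the data (dodulz → dodilz) changes the last vowel to 'i' (as does pegopz), so the same rule applies.
The other patterns: stems whose second-to-last letter is 'n' add -ob; stems whose second-to-last letter is 'g' add -ast; stems whose second-to-last letter is 'k' add -ovi.
So retulp → retilp.

retilp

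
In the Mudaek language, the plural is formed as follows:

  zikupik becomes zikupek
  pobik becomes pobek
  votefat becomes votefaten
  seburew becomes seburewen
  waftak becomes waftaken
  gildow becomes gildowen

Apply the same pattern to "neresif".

zikupik and waftak both end in -k yet inflect differently (zikupek, waftaken), so the final letter is not what conditions the rule; the last vowel is.
"neresif" has last vowel 'i'. The stems whose last vowel is 'i' (zikupik → zikupek, pobik → pobek) change the last vowel to 'e'.
The other pattern: stems whose last vowel is 'a', 'e' or 'o' add -en.
So neresif → neresef.

neresef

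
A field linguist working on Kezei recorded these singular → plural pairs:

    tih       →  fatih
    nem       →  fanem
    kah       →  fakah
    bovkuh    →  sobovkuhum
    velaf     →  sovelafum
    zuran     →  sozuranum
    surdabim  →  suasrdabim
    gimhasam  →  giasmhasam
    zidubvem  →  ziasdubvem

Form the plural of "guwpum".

soguwpumum

tih and bovkuh both end in -h yet inflect differently (fatih, sobovkuhum), so the final letter is not what conditions the rule; the number of vowels is.
"guwpum" has 2 vowels. The stems with 2 vowels (bovkuh → sobovkuhum, velaf → sovelafum, zuran → sozuranum) add so- … -um around the stem.
The other patterns: stems with 1 vowel add the prefix fa-; stems with 3 vowels insert -as- after the first vowel.
So guwpum → soguwpumum.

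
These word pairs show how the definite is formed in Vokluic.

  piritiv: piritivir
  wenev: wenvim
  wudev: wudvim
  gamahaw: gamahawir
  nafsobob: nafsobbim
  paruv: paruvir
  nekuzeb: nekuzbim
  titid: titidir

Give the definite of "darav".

daravir

"darav" has last vowel 'a'. The one such stem in the data (gamahaw → gamahawir) adds -ir, so the same rule applies.
The other pattern: stems whose last vowel is 'e' or 'o' delete the last vowel and add -im.
So darav → daravir.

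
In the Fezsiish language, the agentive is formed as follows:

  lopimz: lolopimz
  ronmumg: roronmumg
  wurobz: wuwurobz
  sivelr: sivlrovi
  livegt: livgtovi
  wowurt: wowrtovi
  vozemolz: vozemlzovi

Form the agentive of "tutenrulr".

lopimz and vozemolz both end in -z yet inflect differently (lolopimz, vozemlzovi), so the final letter is not what conditions the rule; the second-to-last letter is.
"tutenrulr" has second-to-last letter 'l'. The stems whose second-to-last letter is 'l' (sivelr → sivlrovi, vozemolz → vozemlzovi) delete the last vowel and add -ovi.
The other pattern: stems whose second-to-last letter is 'b' or 'm' repeat the first consonant+vowel as a prefix.
So tutenrulr → tutenrlrovi.

tutenrlrovi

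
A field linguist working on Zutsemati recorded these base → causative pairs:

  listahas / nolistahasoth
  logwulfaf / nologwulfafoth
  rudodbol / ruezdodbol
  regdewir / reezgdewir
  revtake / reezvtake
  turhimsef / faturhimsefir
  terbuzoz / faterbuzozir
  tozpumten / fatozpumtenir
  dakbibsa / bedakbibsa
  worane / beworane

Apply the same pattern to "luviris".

noluvirisoth

logwulfaf and turhimsef both end in -f yet inflect differently (nologwulfafoth, faturhimsefir), so the final letter is not what conditions the rule; the first letter is.
"luviris" begins with l-. The stems beginning with l- (listahas → nolistahasoth, logwulfaf → nologwulfafoth) add no- … -oth around the stem.
So luviris → noluvirisoth.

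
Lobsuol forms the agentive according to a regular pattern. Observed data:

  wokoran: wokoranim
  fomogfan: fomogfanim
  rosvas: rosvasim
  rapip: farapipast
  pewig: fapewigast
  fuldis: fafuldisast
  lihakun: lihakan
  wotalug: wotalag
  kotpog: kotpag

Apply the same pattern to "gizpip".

fagizpipast

"gizpip" has last vowel 'i'. The stems whose last vowel is 'i' (rapip → farapipast, pewig → fapewigast, fuldis → fafuldisast) add fa- … -ast around the stem.
So gizpip → fagizpipast.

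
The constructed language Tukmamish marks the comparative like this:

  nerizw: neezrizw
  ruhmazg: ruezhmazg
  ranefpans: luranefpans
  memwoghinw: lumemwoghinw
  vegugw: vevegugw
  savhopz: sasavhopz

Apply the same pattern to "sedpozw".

seezdpozw

nerizw and memwoghinw both end in -w yet inflect differently (neezrizw, lumemwoghinw), so the final letter is not what conditions the rule; the second-to-last letter is.
"sedpozw" has second-to-last letter 'z'. The stems whose second-to-last letter is 'z' (nerizw → neezrizw, ruhmazg → ruezhmazg) insert -ez- after the first vowel.
The other patterns: stems whose second-to-last letter is 'n' add the prefix lu-; stems whose second-to-last letter is 'g' or 'p' repeat the first consonant+vowel as a prefix.
So sedpozw → seezdpozw.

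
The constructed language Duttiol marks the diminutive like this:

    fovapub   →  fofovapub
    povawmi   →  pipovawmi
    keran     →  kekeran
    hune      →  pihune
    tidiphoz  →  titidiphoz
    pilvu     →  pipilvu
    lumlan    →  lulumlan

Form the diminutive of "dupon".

dudupon

"dupon" ends in a consonant. The stems ending in a consonant (tidiphoz → titidiphoz, fovapub → fofovapub, keran → kekeran) repeat the first consonant+vowel as a prefix.
The other pattern: stems ending in a vowel add the prefix pi-.
So dupon → dudupon.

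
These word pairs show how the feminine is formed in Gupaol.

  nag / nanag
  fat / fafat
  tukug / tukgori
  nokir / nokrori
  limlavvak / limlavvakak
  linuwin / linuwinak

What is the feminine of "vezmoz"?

vezmzori

nag and tukug both end in -g yet inflect differently (nanag, tukgori), so the final letter is not what conditions the rule; the number of vowels is.
"vezmoz" has 2 vowels. The stems with 2 vowels (tukug → tukgori, nokir → nokrori) delete the last vowel and add -ori.
The other patterns: stems with 1 vowel repeat the first consonant+vowel as a prefix; stems with 3 vowels add -ak.
So vezmoz → vezmzori.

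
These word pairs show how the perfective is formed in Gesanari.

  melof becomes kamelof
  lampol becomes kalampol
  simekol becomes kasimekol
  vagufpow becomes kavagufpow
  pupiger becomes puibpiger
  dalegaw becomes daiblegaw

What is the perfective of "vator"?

vagufpow and dalegaw both end in -w yet inflect differently (kavagufpow, daiblegaw), so the final letter is not what conditions the rule; the last vowel is.
"vator" has last vowel 'o'. The stems whose last vowel is 'o' (melof → kamelof, lampol → kalampol, simekol → kasimekol) add the prefix ka-.
So vator → kavator.

kavator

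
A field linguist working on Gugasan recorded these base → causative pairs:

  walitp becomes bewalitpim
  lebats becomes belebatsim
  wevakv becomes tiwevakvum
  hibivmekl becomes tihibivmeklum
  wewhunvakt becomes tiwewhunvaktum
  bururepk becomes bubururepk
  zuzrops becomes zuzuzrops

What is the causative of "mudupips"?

mumudupips

"mudupips" has second-to-last letter 'p'. The stems whose second-to-last letter is 'p' (bururepk → bubururepk, zuzrops → zuzuzrops) repeat the first consonant+vowel as a prefix.
So mudupips → mumudupips.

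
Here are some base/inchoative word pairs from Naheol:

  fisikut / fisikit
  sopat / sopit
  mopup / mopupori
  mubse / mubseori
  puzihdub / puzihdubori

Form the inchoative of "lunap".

lunapori

fisikut and mopup both have last vowel 'u' yet inflect differently (fisikit, mopupori), so the last vowel is not what conditions the rule; the final letter is.
"lunap" ends in -p. The one such stem in the data (mopup → mopupori) adds -ori, so the same rule applies.
The other pattern: stems ending in -t change the last vowel to 'i'.
So lunap → lunapori.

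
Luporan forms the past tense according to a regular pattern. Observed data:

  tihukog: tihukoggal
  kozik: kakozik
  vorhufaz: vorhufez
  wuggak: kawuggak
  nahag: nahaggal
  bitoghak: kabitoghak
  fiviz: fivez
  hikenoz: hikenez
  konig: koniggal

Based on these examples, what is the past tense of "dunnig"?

kozik and konig both have last vowel 'i' yet inflect differently (kakozik, koniggal), so the last vowel is not what conditions the rule; the final letter is.
"dunnig" ends in -g. The stems ending in -g (tihukog → tihukoggal, konig → koniggal, nahag → nahaggal) double the final consonant and add -al.
So dunnig → dunniggal.

dunniggal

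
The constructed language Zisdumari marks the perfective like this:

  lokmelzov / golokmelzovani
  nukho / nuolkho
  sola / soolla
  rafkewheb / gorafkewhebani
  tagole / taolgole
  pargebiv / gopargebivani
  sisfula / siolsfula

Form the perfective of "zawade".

"zawade" ends in a vowel. The stems ending in a vowel (sola → soolla, sisfula → siolsfula, tagole → taolgole) insert -ol- after the first vowel.
The other pattern: stems ending in a consonant add go- … -ani around the stem.
So zawade → zaolwade.

zaolwade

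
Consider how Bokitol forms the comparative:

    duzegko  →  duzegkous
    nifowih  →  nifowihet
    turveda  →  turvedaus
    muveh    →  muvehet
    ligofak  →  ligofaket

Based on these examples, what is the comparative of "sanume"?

sanumeus

turveda and ligofak both have last vowel 'a' yet inflect differently (turvedaus, ligofaket), so the last vowel is not what conditions the rule; whether the stem ends in a vowel or a consonant is.
"sanume" ends in a vowel. The stems ending in a vowel (turveda → turvedaus, duzegko → duzegkous) add -us.
So sanume → sanumeus.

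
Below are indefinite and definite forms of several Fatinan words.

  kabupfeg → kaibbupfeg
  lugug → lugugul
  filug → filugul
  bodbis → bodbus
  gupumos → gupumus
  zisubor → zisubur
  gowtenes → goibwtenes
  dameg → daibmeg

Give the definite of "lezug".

filug and dameg both end in -g yet inflect differently (filugul, daibmeg), so the final letter is not what conditions the rule; the last vowel is.
"lezug" has last vowel 'u'. The stems whose last vowel is 'u' (filug → filugul, lugug → lugugul) add -ul.
The other patterns: stems whose last vowel is 'e' insert -ib- after the first vowel; stems whose last vowel is 'i' or 'o' change the last vowel to 'u'.
So lezug → lezugul.

lezugul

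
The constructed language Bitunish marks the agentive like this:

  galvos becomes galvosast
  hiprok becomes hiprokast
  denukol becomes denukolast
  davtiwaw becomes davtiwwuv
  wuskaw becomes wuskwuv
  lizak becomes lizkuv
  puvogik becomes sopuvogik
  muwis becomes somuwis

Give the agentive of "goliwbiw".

hiprok and lizak both end in -k yet inflect differently (hiprokast, lizkuv), so the final letter is not what conditions the rule; the last vowel is.
"goliwbiw" has last vowel 'i'. The stems whose last vowel is 'i' (puvogik → sopuvogik, muwis → somuwis) add the prefix so-.
So goliwbiw → sogoliwbiw.

sogoliwbiw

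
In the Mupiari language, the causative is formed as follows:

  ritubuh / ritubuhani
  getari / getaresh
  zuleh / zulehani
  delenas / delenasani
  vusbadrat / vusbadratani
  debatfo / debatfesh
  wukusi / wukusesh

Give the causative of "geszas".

"geszas" ends in a consonant. The stems ending in a consonant (delenas → delenasani, zuleh → zulehani, vusbadrat → vusbadratani) add -ani.
The other pattern: stems ending in a vowel drop the final letter and add -esh.
So geszas → geszasani.

geszasani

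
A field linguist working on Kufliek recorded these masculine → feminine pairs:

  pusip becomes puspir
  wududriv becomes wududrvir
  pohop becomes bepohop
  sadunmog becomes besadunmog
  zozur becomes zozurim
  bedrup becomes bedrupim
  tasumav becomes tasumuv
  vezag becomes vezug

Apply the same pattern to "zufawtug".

pusip and pohop both end in -p yet inflect differently (puspir, bepohop), so the final letter is not what conditions the rule; the last vowel is.
"zufawtug" has last vowel 'u'. The stems whose last vowel is 'u' (zozur → zozurim, bedrup → bedrupim) add -im.
The other patterns: stems whose last vowel is 'i' delete the last vowel and add -ir; stems whose last vowel is 'o' add the prefix be-; stems whose last vowel is 'a' change the last vowel to 'u'.
So zufawtug → zufawtugim.

zufawtugim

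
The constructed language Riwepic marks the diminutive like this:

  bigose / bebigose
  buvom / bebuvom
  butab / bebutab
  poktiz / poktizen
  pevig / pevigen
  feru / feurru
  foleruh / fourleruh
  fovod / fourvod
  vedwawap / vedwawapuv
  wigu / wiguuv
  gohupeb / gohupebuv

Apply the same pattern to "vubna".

feru and wigu both end in -u yet inflect differently (feurru, wiguuv), so the final letter is not what conditions the rule; the first letter is.
"vubna" begins with v-. The one such stem in the data (vedwawap → vedwawapuv) adds -uv, so the same rule applies.
So vubna → vubnauv.

vubnauv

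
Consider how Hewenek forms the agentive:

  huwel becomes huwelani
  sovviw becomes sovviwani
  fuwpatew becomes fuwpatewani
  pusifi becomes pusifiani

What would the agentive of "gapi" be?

Every pair shown (huwel → huwelani, sovviw → sovviwani, fuwpatew → fuwpatewani, …) follows the same rule: add -ani.
So gapi → gapiani.

gapiani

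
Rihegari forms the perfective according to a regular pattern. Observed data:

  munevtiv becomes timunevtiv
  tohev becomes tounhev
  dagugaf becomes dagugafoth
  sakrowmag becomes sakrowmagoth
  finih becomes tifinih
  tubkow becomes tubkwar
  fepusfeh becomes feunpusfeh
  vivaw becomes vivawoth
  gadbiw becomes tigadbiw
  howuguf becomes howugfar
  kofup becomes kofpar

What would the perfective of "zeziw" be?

tizeziw

gadbiw and vivaw both end in -w yet inflect differently (tigadbiw, vivawoth), so the final letter is not what conditions the rule; the last vowel is.
"zeziw" has last vowel 'i'. The stems whose last vowel is 'i' (gadbiw → tigadbiw, munevtiv → timunevtiv, finih → tifinih) add the prefix ti-.
So zeziw → tizeziw.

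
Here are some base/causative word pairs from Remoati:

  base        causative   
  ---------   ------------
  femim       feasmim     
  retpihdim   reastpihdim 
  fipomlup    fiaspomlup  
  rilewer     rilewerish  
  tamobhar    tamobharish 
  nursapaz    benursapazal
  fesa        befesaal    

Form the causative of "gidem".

giasdem

"gidem" ends in -m. The stems ending in -m (femim → feasmim, retpihdim → reastpihdim) insert -as- after the first vowel.
So gidem → giasdem.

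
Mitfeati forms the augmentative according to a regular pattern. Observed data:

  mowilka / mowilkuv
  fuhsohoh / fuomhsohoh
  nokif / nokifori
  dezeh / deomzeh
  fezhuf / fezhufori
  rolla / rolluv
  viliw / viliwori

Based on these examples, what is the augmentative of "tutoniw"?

tutoniwori

fuhsohoh and fezhuf both begin with f- yet inflect differently (fuomhsohoh, fezhufori), so the first letter is not what conditions the rule; the final letter is.
"tutoniw" ends in -w. The one such stem in the data (viliw → viliwori) adds -ori, so the same rule applies.
So tutoniw → tutoniwori.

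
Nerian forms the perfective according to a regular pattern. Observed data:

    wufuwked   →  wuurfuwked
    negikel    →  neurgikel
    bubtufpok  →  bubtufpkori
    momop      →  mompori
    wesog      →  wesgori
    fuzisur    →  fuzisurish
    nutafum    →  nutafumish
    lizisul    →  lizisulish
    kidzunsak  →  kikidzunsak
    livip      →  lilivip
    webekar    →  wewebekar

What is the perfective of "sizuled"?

siurzuled

negikel and lizisul both end in -l yet inflect differently (neurgikel, lizisulish), so the final letter is not what conditions the rule; the last vowel is.
"sizuled" has last vowel 'e'. The stems whose last vowel is 'e' (wufuwked → wuurfuwked, negikel → neurgikel) insert -ur- after the first vowel.
So sizuled → siurzuled.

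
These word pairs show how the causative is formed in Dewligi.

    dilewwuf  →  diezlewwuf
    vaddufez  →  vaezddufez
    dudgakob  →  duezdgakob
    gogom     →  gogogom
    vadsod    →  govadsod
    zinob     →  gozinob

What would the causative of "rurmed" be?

gorurmed

dudgakob and zinob both end in -b yet inflect differently (duezdgakob, gozinob), so the final letter is not what conditions the rule; the number of vowels is.
"rurmed" has 2 vowels. The stems with 2 vowels (gogom → gogogom, vadsod → govadsod, zinob → gozinob) add the prefix go-.
The other pattern: stems with 3 vowels insert -ez- after the first vowel.
So rurmed → gorurmed.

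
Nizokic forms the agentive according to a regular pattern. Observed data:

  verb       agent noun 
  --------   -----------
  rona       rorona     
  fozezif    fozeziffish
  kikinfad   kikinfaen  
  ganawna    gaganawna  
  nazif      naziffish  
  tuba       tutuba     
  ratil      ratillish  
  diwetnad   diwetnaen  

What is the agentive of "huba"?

diwetnad and rona both have last vowel 'a' yet inflect differently (diwetnaen, rorona), so the last vowel is not what conditions the rule; the final letter is.
"huba" ends in -a. The stems ending in -a (rona → rorona, ganawna → gaganawna, tuba → tutuba) repeat the first consonant+vowel as a prefix.
The other patterns: stems ending in -f or -l double the final consonant and add -ish; stems ending in -d drop the final letter and add -en.
So huba → huhuba.

huhuba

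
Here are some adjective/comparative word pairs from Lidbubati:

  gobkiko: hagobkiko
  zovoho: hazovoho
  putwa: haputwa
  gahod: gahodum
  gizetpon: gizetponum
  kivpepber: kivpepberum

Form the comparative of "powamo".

gobkiko and gahod both have last vowel 'o' yet inflect differently (hagobkiko, gahodum), so the last vowel is not what conditions the rule; whether the stem ends in a vowel or a consonant is.
"powamo" ends in a vowel. The stems ending in a vowel (gobkiko → hagobkiko, zovoho → hazovoho, putwa → haputwa) add the prefix ha-.
The other pattern: stems ending in a consonant add -um.
So powamo → hapowamo.

hapowamo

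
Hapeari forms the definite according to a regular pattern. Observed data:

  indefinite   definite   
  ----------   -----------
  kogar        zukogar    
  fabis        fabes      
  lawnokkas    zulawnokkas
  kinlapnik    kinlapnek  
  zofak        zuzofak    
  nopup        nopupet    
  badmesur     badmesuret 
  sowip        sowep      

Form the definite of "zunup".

zunupet

lawnokkas and fabis both end in -s yet inflect differently (zulawnokkas, fabes), so the final letter is not what conditions the rule; the last vowel is.
"zunup" has last vowel 'u'. The stems whose last vowel is 'u' (badmesur → badmesuret, nopup → nopupet) add -et.
So zunup → zunupet.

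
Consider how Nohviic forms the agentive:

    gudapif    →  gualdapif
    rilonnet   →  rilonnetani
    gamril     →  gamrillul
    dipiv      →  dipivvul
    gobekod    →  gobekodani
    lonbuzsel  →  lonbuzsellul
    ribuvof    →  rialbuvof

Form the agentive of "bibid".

bibidani

gudapif and dipiv both have last vowel 'i' yet inflect differently (gualdapif, dipivvul), so the last vowel is not what conditions the rule; the final letter is.
"bibid" ends in -d. The one such stem in the data (gobekod → gobekodani) adds -ani, so the same rule applies.
The other patterns: stems ending in -f insert -al- after the first vowel; stems ending in -l or -v double the final consonant and add -ul.
So bibid → bibidani.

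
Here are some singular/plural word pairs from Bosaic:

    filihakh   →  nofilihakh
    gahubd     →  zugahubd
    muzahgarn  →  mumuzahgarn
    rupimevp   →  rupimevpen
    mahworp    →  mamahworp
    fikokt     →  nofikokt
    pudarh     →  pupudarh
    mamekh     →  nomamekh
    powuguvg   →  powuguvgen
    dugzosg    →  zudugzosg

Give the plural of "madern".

mamekh and pudarh both end in -h yet inflect differently (nomamekh, pupudarh), so the final letter is not what conditions the rule; the second-to-last letter is.
"madern" has second-to-last letter 'r'. The stems whose second-to-last letter is 'r' (mahworp → mamahworp, muzahgarn → mumuzahgarn, pudarh → pupudarh) repeat the first consonant+vowel as a prefix.
So madern → mamadern.

mamadern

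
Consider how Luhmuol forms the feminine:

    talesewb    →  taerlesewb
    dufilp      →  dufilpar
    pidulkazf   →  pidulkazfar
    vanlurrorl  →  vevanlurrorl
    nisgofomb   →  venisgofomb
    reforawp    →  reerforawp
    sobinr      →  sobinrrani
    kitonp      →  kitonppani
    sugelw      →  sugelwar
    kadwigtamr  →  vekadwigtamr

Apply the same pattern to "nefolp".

"nefolp" has second-to-last letter 'l'. The stems whose second-to-last letter is 'l' (dufilp → dufilpar, sugelw → sugelwar) add -ar.
The other patterns: stems whose second-to-last letter is 'w' insert -er- after the first vowel; stems whose second-to-last letter is 'n' double the final consonant and add -ani; stems whose second-to-last letter is 'm' or 'r' add the prefix ve-.
So nefolp → nefolpar.

nefolpar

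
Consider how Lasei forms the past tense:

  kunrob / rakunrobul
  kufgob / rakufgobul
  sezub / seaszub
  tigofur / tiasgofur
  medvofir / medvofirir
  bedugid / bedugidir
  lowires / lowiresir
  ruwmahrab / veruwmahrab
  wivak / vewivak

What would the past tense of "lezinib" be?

"lezinib" has last vowel 'i'. The stems whose last vowel is 'i' (medvofir → medvofirir, bedugid → bedugidir) add -ir.
The other patterns: stems whose last vowel is 'o' add ra- … -ul around the stem; stems whose last vowel is 'u' insert -as- after the first vowel; stems whose last vowel is 'a' add the prefix ve-.
So lezinib → lezinibir.

lezinibir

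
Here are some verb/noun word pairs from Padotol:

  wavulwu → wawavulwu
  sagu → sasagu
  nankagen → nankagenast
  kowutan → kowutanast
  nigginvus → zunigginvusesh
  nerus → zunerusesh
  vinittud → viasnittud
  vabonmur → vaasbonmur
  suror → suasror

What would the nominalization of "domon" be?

wavulwu and nigginvus both have last vowel 'u' yet inflect differently (wawavulwu, zunigginvusesh), so the last vowel is not what conditions the rule; the final letter is.
"domon" ends in -n. The stems ending in -n (nankagen → nankagenast, kowutan → kowutanast) add -ast.
The other patterns: stems ending in -u repeat the first consonant+vowel as a prefix; stems ending in -s add zu- … -esh around the stem; stems ending in -d or -r insert -as- after the first vowel.
So domon → domonast.

domonast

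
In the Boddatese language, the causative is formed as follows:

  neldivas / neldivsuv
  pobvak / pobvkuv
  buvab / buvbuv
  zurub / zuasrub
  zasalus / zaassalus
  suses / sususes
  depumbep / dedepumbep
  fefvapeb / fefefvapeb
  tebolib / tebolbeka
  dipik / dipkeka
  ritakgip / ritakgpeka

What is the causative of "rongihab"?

buvab and zurub both end in -b yet inflect differently (buvbuv, zuasrub), so the final letter is not what conditions the rule; the last vowel is.
"rongihab" has last vowel 'a'. The stems whose last vowel is 'a' (neldivas → neldivsuv, pobvak → pobvkuv, buvab → buvbuv) delete the last vowel and add -uv.
So rongihab → rongihbuv.

rongihbuv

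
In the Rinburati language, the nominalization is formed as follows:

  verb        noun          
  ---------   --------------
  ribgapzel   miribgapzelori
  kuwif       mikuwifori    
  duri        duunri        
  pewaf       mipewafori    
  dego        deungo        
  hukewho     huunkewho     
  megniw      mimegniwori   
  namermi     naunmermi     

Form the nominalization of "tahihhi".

taunhihhi

megniw and namermi both have last vowel 'i' yet inflect differently (mimegniwori, naunmermi), so the last vowel is not what conditions the rule; whether the stem ends in a vowel or a consonant is.
"tahihhi" ends in a vowel. The stems ending in a vowel (namermi → naunmermi, dego → deungo, duri → duunri) insert -un- after the first vowel.
The other pattern: stems ending in a consonant add mi- … -ori around the stem.
So tahihhi → taunhihhi.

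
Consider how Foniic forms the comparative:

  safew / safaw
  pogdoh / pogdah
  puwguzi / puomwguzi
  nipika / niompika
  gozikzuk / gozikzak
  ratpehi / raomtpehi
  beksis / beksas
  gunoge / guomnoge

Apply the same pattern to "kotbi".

koomtbi

beksis and ratpehi both have last vowel 'i' yet inflect differently (beksas, raomtpehi), so the last vowel is not what conditions the rule; whether the stem ends in a vowel or a consonant is.
"kotbi" ends in a vowel. The stems ending in a vowel (ratpehi → raomtpehi, nipika → niompika, puwguzi → puomwguzi) insert -om- after the first vowel.
The other pattern: stems ending in a consonant change the last vowel to 'a'.
So kotbi → koomtbi.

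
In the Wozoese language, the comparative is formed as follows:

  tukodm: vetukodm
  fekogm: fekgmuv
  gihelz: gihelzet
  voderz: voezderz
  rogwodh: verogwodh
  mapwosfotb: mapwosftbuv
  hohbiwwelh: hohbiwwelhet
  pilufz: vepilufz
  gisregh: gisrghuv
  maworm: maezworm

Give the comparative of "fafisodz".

vefafisodz

"fafisodz" has second-to-last letter 'd'. The stems whose second-to-last letter is 'd' (tukodm → vetukodm, rogwodh → verogwodh) add the prefix ve-.
So fafisodz → vefafisodz.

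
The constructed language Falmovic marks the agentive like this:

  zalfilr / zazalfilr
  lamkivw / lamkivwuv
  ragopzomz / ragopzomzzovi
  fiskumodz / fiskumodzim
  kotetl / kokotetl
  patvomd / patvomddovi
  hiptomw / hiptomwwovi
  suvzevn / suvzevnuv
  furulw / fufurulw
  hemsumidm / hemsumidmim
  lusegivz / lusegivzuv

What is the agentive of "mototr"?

momototr

lusegivz and ragopzomz both end in -z yet inflect differently (lusegivzuv, ragopzomzzovi), so the final letter is not what conditions the rule; the second-to-last letter is.
"mototr" has second-to-last letter 't'. The one such stem in the data (kotetl → kokotetl) repeats the first consonant+vowel as a prefix (as do furulw, zalfilr), so the same rule applies.
The other patterns: stems whose second-to-last letter is 'v' add -uv; stems whose second-to-last letter is 'm' double the final consonant and add -ovi; stems whose second-to-last letter is 'd' add -im.
So mototr → momototr.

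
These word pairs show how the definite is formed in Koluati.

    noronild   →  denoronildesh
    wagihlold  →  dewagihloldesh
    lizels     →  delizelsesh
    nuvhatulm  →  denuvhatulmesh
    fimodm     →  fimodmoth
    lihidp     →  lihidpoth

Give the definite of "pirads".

"pirads" has second-to-last letter 'd'. The stems whose second-to-last letter is 'd' (lihidp → lihidpoth, fimodm → fimodmoth) add -oth.
So pirads → piradsoth.

piradsoth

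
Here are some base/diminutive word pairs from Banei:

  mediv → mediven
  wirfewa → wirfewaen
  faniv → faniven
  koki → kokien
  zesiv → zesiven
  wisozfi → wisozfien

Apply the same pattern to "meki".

mekien

Every pair shown (mediv → mediven, wirfewa → wirfewaen, faniv → faniven, …) follows the same rule: add -en.
So meki → mekien.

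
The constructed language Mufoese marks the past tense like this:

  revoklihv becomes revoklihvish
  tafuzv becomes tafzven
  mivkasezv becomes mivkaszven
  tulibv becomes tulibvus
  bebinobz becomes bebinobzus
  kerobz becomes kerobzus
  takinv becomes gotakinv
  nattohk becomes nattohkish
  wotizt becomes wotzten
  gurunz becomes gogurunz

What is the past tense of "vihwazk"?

vihwzken

"vihwazk" has second-to-last letter 'z'. The stems whose second-to-last letter is 'z' (wotizt → wotzten, tafuzv → tafzven, mivkasezv → mivkaszven) delete the last vowel and add -en.
The other patterns: stems whose second-to-last letter is 'b' add -us; stems whose second-to-last letter is 'n' add the prefix go-; stems whose second-to-last letter is 'h' add -ish.
So vihwazk → vihwzken.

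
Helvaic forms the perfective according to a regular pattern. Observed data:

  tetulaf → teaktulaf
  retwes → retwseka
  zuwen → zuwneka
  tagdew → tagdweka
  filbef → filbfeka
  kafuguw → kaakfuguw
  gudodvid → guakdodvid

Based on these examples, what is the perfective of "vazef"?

vazfeka

"vazef" has last vowel 'e'. The stems whose last vowel is 'e' (tagdew → tagdweka, retwes → retwseka, zuwen → zuwneka) delete the last vowel and add -eka.
So vazef → vazfeka.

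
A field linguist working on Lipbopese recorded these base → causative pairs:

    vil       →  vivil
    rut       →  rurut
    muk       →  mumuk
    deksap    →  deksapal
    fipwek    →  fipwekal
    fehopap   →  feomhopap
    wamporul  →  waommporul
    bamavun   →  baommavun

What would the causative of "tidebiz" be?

"tidebiz" has 3 vowels. The stems with 3 vowels (fehopap → feomhopap, wamporul → waommporul, bamavun → baommavun) insert -om- after the first vowel.
So tidebiz → tiomdebiz.

tiomdebiz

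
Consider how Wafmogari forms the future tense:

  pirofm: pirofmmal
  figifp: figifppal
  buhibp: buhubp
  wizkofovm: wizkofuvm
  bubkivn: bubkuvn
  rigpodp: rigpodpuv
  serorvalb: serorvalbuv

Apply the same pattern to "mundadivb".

"mundadivb" has second-to-last letter 'v'. The stems whose second-to-last letter is 'v' (wizkofovm → wizkofuvm, bubkivn → bubkuvn) change the last vowel to 'u'.
The other patterns: stems whose second-to-last letter is 'f' double the final consonant and add -al; stems whose second-to-last letter is 'd' or 'l' add -uv.
So mundadivb → mundaduvb.

mundaduvb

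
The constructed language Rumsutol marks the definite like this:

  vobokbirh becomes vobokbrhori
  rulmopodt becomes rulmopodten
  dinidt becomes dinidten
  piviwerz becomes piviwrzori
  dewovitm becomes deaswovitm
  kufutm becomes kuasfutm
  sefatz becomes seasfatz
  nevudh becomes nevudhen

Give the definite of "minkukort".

"minkukort" has second-to-last letter 'r'. The stems whose second-to-last letter is 'r' (piviwerz → piviwrzori, vobokbirh → vobokbrhori) delete the last vowel and add -ori.
So minkukort → minkukrtori.

minkukrtori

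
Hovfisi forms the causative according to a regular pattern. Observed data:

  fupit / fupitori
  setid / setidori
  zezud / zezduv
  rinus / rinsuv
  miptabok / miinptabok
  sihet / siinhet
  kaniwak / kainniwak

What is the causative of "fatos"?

setid and zezud both end in -d yet inflect differently (setidori, zezduv), so the final letter is not what conditions the rule; the last vowel is.
"fatos" has last vowel 'o'. The one such stem in the data (miptabok → miinptabok) inserts -in- after the first vowel (as do sihet, kaniwak), so the same rule applies.
So fatos → faintos.

faintos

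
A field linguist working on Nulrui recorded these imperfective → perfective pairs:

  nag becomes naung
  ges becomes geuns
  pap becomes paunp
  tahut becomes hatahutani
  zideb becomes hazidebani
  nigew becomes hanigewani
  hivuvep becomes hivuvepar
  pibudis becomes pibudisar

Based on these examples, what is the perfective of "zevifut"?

pap and hivuvep both end in -p yet inflect differently (paunp, hivuvepar), so the final letter is not what conditions the rule; the number of vowels is.
"zevifut" has 3 vowels. The stems with 3 vowels (hivuvep → hivuvepar, pibudis → pibudisar) add -ar.
The other patterns: stems with 1 vowel insert -un- after the first vowel; stems with 2 vowels add ha- … -ani around the stem.
So zevifut → zevifutar.

zevifutar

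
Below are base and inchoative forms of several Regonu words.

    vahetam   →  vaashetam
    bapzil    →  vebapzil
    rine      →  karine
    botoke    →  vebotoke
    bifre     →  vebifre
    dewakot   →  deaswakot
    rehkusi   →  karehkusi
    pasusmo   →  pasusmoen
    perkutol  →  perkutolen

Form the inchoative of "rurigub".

perkutol and bapzil both end in -l yet inflect differently (perkutolen, vebapzil), so the final letter is not what conditions the rule; the first letter is.
"rurigub" begins with r-. The stems beginning with r- (rehkusi → karehkusi, rine → karine) add the prefix ka-.
The other patterns: stems beginning with p- add -en; stems beginning with b- add the prefix ve-; stems beginning with d- or v- insert -as- after the first vowel.
So rurigub → karurigub.

karurigub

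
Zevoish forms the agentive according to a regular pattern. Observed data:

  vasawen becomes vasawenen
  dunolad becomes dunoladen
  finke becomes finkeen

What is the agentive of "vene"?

Every pair shown (vasawen → vasawenen, dunolad → dunoladen, finke → finkeen) follows the same rule: add -en.
So vene → veneen.

veneen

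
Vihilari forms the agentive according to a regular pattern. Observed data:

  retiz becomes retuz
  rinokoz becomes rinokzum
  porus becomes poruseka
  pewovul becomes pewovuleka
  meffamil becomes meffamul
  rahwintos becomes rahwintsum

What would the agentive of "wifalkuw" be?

retiz and rinokoz both end in -z yet inflect differently (retuz, rinokzum), so the final letter is not what conditions the rule; the last vowel is.
"wifalkuw" has last vowel 'u'. The stems whose last vowel is 'u' (pewovul → pewovuleka, porus → poruseka) add -eka.
The other patterns: stems whose last vowel is 'i' change the last vowel to 'u'; stems whose last vowel is 'o' delete the last vowel and add -um.
So wifalkuw → wifalkuweka.

wifalkuweka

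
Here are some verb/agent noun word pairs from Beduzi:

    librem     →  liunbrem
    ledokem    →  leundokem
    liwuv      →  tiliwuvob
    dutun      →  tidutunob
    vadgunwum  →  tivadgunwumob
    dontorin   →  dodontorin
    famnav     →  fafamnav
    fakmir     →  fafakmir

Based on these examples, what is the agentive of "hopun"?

librem and vadgunwum both end in -m yet inflect differently (liunbrem, tivadgunwumob), so the final letter is not what conditions the rule; the last vowel is.
"hopun" has last vowel 'u'. The stems whose last vowel is 'u' (liwuv → tiliwuvob, dutun → tidutunob, vadgunwum → tivadgunwumob) add ti- … -ob around the stem.
The other patterns: stems whose last vowel is 'e' insert -un- after the first vowel; stems whose last vowel is 'a' or 'i' repeat the first consonant+vowel as a prefix.
So hopun → tihopunob.

tihopunob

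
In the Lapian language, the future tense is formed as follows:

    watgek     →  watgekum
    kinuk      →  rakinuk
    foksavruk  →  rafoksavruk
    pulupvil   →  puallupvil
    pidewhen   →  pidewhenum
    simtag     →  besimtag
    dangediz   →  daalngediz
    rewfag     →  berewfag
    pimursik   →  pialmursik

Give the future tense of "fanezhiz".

faalnezhiz

foksavruk and pimursik both end in -k yet inflect differently (rafoksavruk, pialmursik), so the final letter is not what conditions the rule; the last vowel is.
"fanezhiz" has last vowel 'i'. The stems whose last vowel is 'i' (pulupvil → puallupvil, dangediz → daalngediz, pimursik → pialmursik) insert -al- after the first vowel.
The other patterns: stems whose last vowel is 'a' add the prefix be-; stems whose last vowel is 'u' add the prefix ra-; stems whose last vowel is 'e' add -um.
So fanezhiz → faalnezhiz.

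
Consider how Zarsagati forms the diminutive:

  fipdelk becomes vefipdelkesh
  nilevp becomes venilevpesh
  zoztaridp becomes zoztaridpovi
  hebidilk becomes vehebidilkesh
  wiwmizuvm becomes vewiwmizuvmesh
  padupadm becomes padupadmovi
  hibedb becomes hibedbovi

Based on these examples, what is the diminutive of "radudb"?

padupadm and wiwmizuvm both end in -m yet inflect differently (padupadmovi, vewiwmizuvmesh), so the final letter is not what conditions the rule; the second-to-last letter is.
"radudb" has second-to-last letter 'd'. The stems whose second-to-last letter is 'd' (zoztaridp → zoztaridpovi, hibedb → hibedbovi, padupadm → padupadmovi) add -ovi.
The other pattern: stems whose second-to-last letter is 'l' or 'v' add ve- … -esh around the stem.
So radudb → radudbovi.

radudbovi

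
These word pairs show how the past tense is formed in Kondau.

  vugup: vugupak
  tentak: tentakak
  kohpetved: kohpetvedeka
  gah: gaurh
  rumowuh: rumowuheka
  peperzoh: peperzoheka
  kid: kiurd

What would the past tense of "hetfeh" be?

"hetfeh" has 2 vowels. The stems with 2 vowels (tentak → tentakak, vugup → vugupak) add -ak.
The other patterns: stems with 1 vowel insert -ur- after the first vowel; stems with 3 vowels add -eka.
So hetfeh → hetfehak.

hetfehak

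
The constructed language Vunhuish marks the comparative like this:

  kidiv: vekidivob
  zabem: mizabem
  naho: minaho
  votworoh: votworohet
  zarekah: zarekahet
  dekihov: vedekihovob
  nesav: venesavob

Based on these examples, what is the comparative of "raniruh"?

raniruhet

zarekah and nesav both have last vowel 'a' yet inflect differently (zarekahet, venesavob), so the last vowel is not what conditions the rule; the final letter is.
"raniruh" ends in -h. The stems ending in -h (votworoh → votworohet, zarekah → zarekahet) add -et.
The other patterns: stems ending in -v add ve- … -ob around the stem; stems ending in -m or -o add the prefix mi-.
So raniruh → raniruhet.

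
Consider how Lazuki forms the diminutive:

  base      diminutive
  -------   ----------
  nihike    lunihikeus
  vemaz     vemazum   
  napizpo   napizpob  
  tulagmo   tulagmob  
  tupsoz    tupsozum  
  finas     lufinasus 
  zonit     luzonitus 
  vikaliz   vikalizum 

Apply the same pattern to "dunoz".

dunozum

tupsoz and tulagmo both have last vowel 'o' yet inflect differently (tupsozum, tulagmob), so the last vowel is not what conditions the rule; the final letter is.
"dunoz" ends in -z. The stems ending in -z (tupsoz → tupsozum, vemaz → vemazum, vikaliz → vikalizum) add -um.
The other patterns: stems ending in -o drop the final letter and add -ob; stems ending in -e, -s or -t add lu- … -us around the stem.
So dunoz → dunozum.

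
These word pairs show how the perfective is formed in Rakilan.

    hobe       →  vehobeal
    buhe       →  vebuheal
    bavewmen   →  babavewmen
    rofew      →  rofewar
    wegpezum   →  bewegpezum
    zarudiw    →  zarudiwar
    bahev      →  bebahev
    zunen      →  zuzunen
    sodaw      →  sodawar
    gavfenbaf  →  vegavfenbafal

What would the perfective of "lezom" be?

belezom

"lezom" ends in -m. The one such stem in the data (wegpezum → bewegpezum) adds the prefix be-, so the same rule applies.
The other patterns: stems ending in -w add -ar; stems ending in -n repeat the first consonant+vowel as a prefix; stems ending in -e or -f add ve- … -al around the stem.
So lezom → belezom.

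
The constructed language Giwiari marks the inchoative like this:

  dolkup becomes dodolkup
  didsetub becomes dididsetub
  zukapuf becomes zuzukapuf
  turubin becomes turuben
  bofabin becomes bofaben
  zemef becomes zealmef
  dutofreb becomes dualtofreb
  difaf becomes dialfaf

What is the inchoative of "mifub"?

zukapuf and zemef both end in -f yet inflect differently (zuzukapuf, zealmef), so the final letter is not what conditions the rule; the last vowel is.
"mifub" has last vowel 'u'. The stems whose last vowel is 'u' (dolkup → dodolkup, didsetub → dididsetub, zukapuf → zuzukapuf) repeat the first consonant+vowel as a prefix.
So mifub → mimifub.

mimifub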